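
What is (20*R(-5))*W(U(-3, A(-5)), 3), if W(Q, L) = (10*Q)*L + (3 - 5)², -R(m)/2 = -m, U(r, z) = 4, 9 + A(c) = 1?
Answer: -24800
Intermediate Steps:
A(c) = -8 (A(c) = -9 + 1 = -8)
R(m) = 2*m (R(m) = -(-2)*m = 2*m)
W(Q, L) = 4 + 10*L*Q (W(Q, L) = 10*L*Q + (-2)² = 10*L*Q + 4 = 4 + 10*L*Q)
(20*R(-5))*W(U(-3, A(-5)), 3) = (20*(2*(-5)))*(4 + 10*3*4) = (20*(-10))*(4 + 120) = -200*124 = -24800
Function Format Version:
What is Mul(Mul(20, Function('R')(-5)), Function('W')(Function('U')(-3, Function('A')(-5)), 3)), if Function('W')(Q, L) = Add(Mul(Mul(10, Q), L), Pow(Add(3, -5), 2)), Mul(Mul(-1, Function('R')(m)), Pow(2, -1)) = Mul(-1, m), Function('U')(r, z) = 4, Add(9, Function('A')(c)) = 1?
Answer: -24800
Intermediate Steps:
Function('A')(c) = -8 (Function('A')(c) = Add(-9, 1) = -8)
Function('R')(m) = Mul(2, m) (Function('R')(m) = Mul(-2, Mul(-1, m)) = Mul(2, m))
Function('W')(Q, L) = Add(4, Mul(10, L, Q)) (Function('W')(Q, L) = Add(Mul(10, L, Q), Pow(-2, 2)) = Add(Mul(10, L, Q), 4) = Add(4, Mul(10, L, Q)))
Mul(Mul(20, Function('R')(-5)), Function('W')(Function('U')(-3, Function('A')(-5)), 3)) = Mul(Mul(20, Mul(2, -5)), Add(4, Mul(10, 3, 4))) = Mul(Mul(20, -10), Add(4, 120)) = Mul(-200, 124) = -24800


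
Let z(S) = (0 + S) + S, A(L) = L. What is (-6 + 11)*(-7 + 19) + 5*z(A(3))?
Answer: 90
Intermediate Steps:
z(S) = 2*S (z(S) = S + S = 2*S)
(-6 + 11)*(-7 + 19) + 5*z(A(3)) = (-6 + 11)*(-7 + 19) + 5*(2*3) = 5*12 + 5*6 = 60 + 30 = 90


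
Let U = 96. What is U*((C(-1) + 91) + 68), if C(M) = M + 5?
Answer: 15648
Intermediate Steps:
C(M) = 5 + M
U*((C(-1) + 91) + 68) = 96*(((5 - 1) + 91) + 68) = 96*((4 + 91) + 68) = 96*(95 + 68) = 96*163 = 15648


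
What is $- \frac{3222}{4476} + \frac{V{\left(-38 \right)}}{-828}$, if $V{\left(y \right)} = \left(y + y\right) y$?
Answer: $- \frac{649771}{154422} \approx -4.2078$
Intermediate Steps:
$V{\left(y \right)} = 2 y^{2}$ ($V{\left(y \right)} = 2 y y = 2 y^{2}$)
$- \frac{3222}{4476} + \frac{V{\left(-38 \right)}}{-828} = - \frac{3222}{4476} + \frac{2 \left(-38\right)^{2}}{-828} = \left(-3222\right) \frac{1}{4476} + 2 \cdot 1444 \left(- \frac{1}{828}\right) = - \frac{537}{746} + 2888 \left(- \frac{1}{828}\right) = - \frac{537}{746} - \frac{722}{207} = - \frac{649771}{154422}$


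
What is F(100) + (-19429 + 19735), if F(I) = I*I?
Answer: 10306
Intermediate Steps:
F(I) = I²
F(100) + (-19429 + 19735) = 100² + (-19429 + 19735) = 10000 + 306 = 10306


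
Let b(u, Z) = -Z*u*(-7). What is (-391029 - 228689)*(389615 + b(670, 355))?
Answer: -1273250912670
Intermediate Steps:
b(u, Z) = 7*Z*u (b(u, Z) = -(-7)*Z*u = 7*Z*u)
(-391029 - 228689)*(389615 + b(670, 355)) = (-391029 - 228689)*(389615 + 7*355*670) = -619718*(389615 + 1664950) = -619718*2054565 = -1273250912670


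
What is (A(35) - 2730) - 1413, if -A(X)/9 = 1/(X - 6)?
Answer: -120156/29 ≈ -4143.3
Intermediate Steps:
A(X) = -9/(-6 + X) (A(X) = -9/(X - 6) = -9/(-6 + X))
(A(35) - 2730) - 1413 = (-9/(-6 + 35) - 2730) - 1413 = (-9/29 - 2730) - 1413 = -79179/29 - 1413 = -120156/29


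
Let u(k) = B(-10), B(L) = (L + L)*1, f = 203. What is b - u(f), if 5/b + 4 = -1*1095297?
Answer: 21906015/1095301 ≈ 20.000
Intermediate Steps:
B(L) = 2*L (B(L) = (2*L)*1 = 2*L)
u(k) = -20 (u(k) = 2*(-10) = -20)
b = -5/1095301 (b = 5/(-4 - 1*1095297) = 5/(-4 - 1095297) = 5/(-1095301) = 5*(-1/1095301) = -5/1095301 ≈ -4.5650e-6)
b - u(f) = -5/1095301 - 1*(-20) = -5/1095301 + 20 = 21906015/1095301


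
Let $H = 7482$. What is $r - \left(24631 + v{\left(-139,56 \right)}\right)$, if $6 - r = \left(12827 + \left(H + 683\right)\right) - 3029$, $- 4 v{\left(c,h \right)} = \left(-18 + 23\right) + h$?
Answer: $- \frac{170291}{4} \approx -42573.0$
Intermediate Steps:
$v{\left(c,h \right)} = - \frac{5}{4} - \frac{h}{4}$ ($v{\left(c,h \right)} = - \frac{\left(-18 + 23\right) + h}{4} = - \frac{5 + h}{4} = - \frac{5}{4} - \frac{h}{4}$)
$r = -17957$ ($r = 6 - \left(\left(12827 + \left(7482 + 683\right)\right) - 3029\right) = 6 - \left(\left(12827 + 8165\right) - 3029\right) = 6 - \left(20992 - 3029\right) = 6 - 17963 = -17957$)
$r - \left(24631 + v{\left(-139,56 \right)}\right) = -17957 - \left(\frac{98519}{4} - 14\right) = -17957 - \frac{98463}{4} = - \frac{170291}{4}$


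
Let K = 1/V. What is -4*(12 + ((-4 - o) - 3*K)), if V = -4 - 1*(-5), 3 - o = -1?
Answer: -4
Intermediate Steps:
o = 4 (o = 3 - 1*(-1) = 3 + 1 = 4)
V = 1 (V = -4 + 5 = 1)
K = 1 (K = 1/1 = 1)
-4*(12 + ((-4 - o) - 3*K)) = -4*(12 + ((-4 - 1*4) - 3*1)) = -4*(12 + ((-4 - 4) - 3)) = -4*(12 + (-8 - 3)) = -4*(12 - 11) = -4*1 = -4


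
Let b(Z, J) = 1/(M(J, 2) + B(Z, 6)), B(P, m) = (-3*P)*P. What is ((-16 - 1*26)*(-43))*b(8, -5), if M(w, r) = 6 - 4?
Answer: -903/95 ≈ -9.5053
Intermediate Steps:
B(P, m) = -3*P**2
M(w, r) = 2
b(Z, J) = 1/(2 - 3*Z**2)
((-16 - 1*26)*(-43))*b(8, -5) = ((-16 - 1*26)*(-43))*(-1/(-2 + 3*8**2)) = ((-16 - 26)*(-43))*(-1/(-2 + 3*64)) = (-42*(-43))*(-1/(-2 + 192)) = 1806*(-1/190) = -903/95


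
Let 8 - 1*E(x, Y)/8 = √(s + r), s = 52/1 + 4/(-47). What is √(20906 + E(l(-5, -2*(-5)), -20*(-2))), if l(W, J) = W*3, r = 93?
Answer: √(46322730 - 2632*√6533)/47 ≈ 144.48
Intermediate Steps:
s = 2440/47 (s = 52*1 + 4*(-1/47) = 52 - 4/47 = 2440/47 ≈ 51.915)
l(W, J) = 3*W
E(x, Y) = 64 - 56*√6533/47 (E(x, Y) = 64 - 8*√(2440/47 + 93) = 64 - 56*√6533/47)
√(20906 + E(l(-5, -2*(-5)), -20*(-2))) = √(20906 + (64 - 56*√6533/47)) = √(20970 - 56*√6533/47)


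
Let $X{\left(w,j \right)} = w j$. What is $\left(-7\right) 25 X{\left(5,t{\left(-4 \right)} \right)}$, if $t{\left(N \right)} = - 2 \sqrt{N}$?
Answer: $3500 i \approx 3500.0 i$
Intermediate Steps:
$X{\left(w,j \right)} = j w$
$\left(-7\right) 25 X{\left(5,t{\left(-4 \right)} \right)} = \left(-7\right) 25 - 2 \sqrt{-4} \cdot 5 = - 175 - 2 \cdot 2 i 5 = - 175 - 4 i 5 = - 175 \left(- 20 i\right) = 3500 i$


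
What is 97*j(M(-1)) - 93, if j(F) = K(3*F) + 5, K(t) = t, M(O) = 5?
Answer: 1847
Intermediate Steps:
j(F) = 5 + 3*F (j(F) = 3*F + 5 = 5 + 3*F)
97*j(M(-1)) - 93 = 97*(5 + 3*5) - 93 = 97*(5 + 15) - 93 = 97*20 - 93 = 1940 - 93 = 1847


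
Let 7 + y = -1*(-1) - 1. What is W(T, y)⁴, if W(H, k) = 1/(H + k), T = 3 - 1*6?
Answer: 1/10000 ≈ 0.00010000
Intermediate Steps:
T = -3 (T = 3 - 6 = -3)
y = -7 (y = -7 + (-1*(-1) - 1) = -7 + (1 - 1) = -7 + 0 = -7)
W(T, y)⁴ = (1/(-3 - 7))⁴ = (1/(-10))⁴ = (-⅒)⁴ = 1/10000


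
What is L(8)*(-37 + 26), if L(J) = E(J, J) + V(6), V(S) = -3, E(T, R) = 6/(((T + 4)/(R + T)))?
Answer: -55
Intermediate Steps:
E(T, R) = 6*(R + T)/(4 + T) (E(T, R) = 6/(((4 + T)/(R + T))) = 6*((R + T)/(4 + T)) = 6*(R + T)/(4 + T))
L(J) = -3 + 12*J/(4 + J) (L(J) = 6*(J + J)/(4 + J) - 3 = 6*(2*J)/(4 + J) - 3 = 12*J/(4 + J) - 3 = -3 + 12*J/(4 + J))
L(8)*(-37 + 26) = (3*(-4 + 3*8)/(4 + 8))*(-37 + 26) = (3*(-4 + 24)/12)*(-11) = (3*(1/12)*20)*(-11) = 5*(-11) = -55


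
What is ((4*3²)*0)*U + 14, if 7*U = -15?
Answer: 14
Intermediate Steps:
U = -15/7 (U = (⅐)*(-15) = -15/7 ≈ -2.1429)
((4*3²)*0)*U + 14 = ((4*3²)*0)*(-15/7) + 14 = ((4*9)*0)*(-15/7) + 14 = (36*0)*(-15/7) + 14 = 0*(-15/7) + 14 = 0 + 14 = 14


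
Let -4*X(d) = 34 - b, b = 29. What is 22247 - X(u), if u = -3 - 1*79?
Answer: 88993/4 ≈ 22248.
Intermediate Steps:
u = -82 (u = -3 - 79 = -82)
X(d) = -5/4 (X(d) = -(34 - 1*29)/4 = -(34 - 29)/4 = -¼*5 = -5/4)
22247 - X(u) = 22247 - 1*(-5/4) = 22247 + 5/4 = 88993/4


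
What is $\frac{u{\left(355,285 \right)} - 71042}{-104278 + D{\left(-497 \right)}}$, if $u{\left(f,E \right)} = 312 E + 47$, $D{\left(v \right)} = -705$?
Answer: $- \frac{17925}{104983} \approx -0.17074$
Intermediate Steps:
$u{\left(f,E \right)} = 47 + 312 E$
$\frac{u{\left(355,285 \right)} - 71042}{-104278 + D{\left(-497 \right)}} = \frac{\left(47 + 312 \cdot 285\right) - 71042}{-104278 - 705} = \frac{\left(47 + 88920\right) - 71042}{-104983} = \left(88967 - 71042\right) \left(- \frac{1}{104983}\right) = 17925 \left(- \frac{1}{104983}\right) = - \frac{17925}{104983}$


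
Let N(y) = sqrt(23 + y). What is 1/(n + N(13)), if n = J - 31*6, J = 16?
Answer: -1/164 ≈ -0.0060976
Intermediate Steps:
n = -170 (n = 16 - 31*6 = 16 - 186 = -170)
1/(n + N(13)) = 1/(-170 + sqrt(23 + 13)) = 1/(-170 + sqrt(36)) = 1/(-170 + 6) = 1/(-164) = -1/164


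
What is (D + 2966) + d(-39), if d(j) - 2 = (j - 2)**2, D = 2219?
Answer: 6868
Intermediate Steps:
d(j) = 2 + (-2 + j)**2 (d(j) = 2 + (j - 2)**2 = 2 + (-2 + j)**2)
(D + 2966) + d(-39) = (2219 + 2966) + (2 + (-2 - 39)**2) = 5185 + (2 + (-41)**2) = 5185 + (2 + 1681) = 5185 + 1683 = 6868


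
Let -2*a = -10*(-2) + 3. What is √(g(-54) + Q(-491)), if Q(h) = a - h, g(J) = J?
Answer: √1702/2 ≈ 20.628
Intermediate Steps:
a = -23/2 (a = -(-10*(-2) + 3)/2 = -(20 + 3)/2 = -½*23 = -23/2 ≈ -11.500)
Q(h) = -23/2 - h
√(g(-54) + Q(-491)) = √(-54 + (-23/2 - 1*(-491))) = √(-54 + (-23/2 + 491)) = √(-54 + 959/2) = √(851/2) = √1702/2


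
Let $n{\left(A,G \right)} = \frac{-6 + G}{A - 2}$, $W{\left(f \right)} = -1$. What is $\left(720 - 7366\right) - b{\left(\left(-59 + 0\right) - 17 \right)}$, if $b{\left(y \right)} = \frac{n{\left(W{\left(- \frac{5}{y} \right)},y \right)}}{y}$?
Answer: $- \frac{757603}{114} \approx -6645.6$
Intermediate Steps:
$n{\left(A,G \right)} = \frac{-6 + G}{-2 + A}$
$b{\left(y \right)} = \frac{2 - \frac{y}{3}}{y}$ ($b{\left(y \right)} = \frac{\frac{1}{-2 - 1} \left(-6 + y\right)}{y} = \frac{\frac{1}{-3} \left(-6 + y\right)}{y} = \frac{\left(- \frac{1}{3}\right) \left(-6 + y\right)}{y} = \frac{2 - \frac{y}{3}}{y}$)
$\left(720 - 7366\right) - b{\left(\left(-59 + 0\right) - 17 \right)} = \left(720 - 7366\right) - \frac{6 - \left(\left(-59 + 0\right) - 17\right)}{3 \left(\left(-59 + 0\right) - 17\right)} = -6646 - \frac{6 - \left(-59 - 17\right)}{3 \left(-59 - 17\right)} = -6646 - \frac{6 - -76}{3 \left(-76\right)} = -6646 - \frac{1}{3} \left(- \frac{1}{76}\right) \left(6 + 76\right) = -6646 - \frac{1}{3} \left(- \frac{1}{76}\right) 82 = -6646 - - \frac{41}{114} = -6646 + \frac{41}{114} = - \frac{757603}{114}$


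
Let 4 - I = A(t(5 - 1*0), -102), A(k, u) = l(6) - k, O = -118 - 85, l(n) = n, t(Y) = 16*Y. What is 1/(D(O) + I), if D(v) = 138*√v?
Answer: 13/645336 - 23*I*√203/645336 ≈ 2.0145e-5 - 0.0005078*I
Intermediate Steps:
O = -203
A(k, u) = 6 - k
I = 78 (I = 4 - (6 - 16*(5 - 1*0)) = 4 - (6 - 16*(5 + 0)) = 4 - (6 - 16*5) = 4 - (6 - 1*80) = 4 - (6 - 80) = 4 - 1*(-74) = 4 + 74 = 78)
1/(D(O) + I) = 1/(138*√(-203) + 78) = 1/(138*(I*√203) + 78) = 1/(138*I*√203 + 78) = 1/(78 + 138*I*√203)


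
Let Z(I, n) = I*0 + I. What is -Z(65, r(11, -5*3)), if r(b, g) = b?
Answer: -65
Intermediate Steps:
Z(I, n) = I (Z(I, n) = 0 + I = I)
-Z(65, r(11, -5*3)) = -1*65 = -65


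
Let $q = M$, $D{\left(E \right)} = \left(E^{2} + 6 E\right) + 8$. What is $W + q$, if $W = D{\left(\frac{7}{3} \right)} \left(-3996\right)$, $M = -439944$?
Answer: $-549612$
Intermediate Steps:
$D{\left(E \right)} = 8 + E^{2} + 6 E$
$q = -439944$
$W = -109668$ ($W = \left(8 + \left(\frac{7}{3}\right)^{2} + 6 \cdot \frac{7}{3}\right) \left(-3996\right) = \left(8 + \frac{49}{9} + 14\right) \left(-3996\right) = \frac{247}{9} \left(-3996\right) = -109668$)
$W + q = -109668 - 439944 = -549612$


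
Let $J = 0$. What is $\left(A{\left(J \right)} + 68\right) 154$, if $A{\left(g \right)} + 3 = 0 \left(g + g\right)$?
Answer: $10010$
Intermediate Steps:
$A{\left(g \right)} = -3$ ($A{\left(g \right)} = -3 + 0 \left(g + g\right) = -3 + 0 \cdot 2 g = -3 + 0 = -3$)
$\left(A{\left(J \right)} + 68\right) 154 = \left(-3 + 68\right) 154 = 65 \cdot 154 = 10010$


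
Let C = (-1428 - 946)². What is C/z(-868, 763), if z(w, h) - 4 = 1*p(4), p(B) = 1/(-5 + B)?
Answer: 5635876/3 ≈ 1.8786e+6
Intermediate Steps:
z(w, h) = 3 (z(w, h) = 4 + 1/(-5 + 4) = 4 + 1/(-1) = 4 + 1*(-1) = 4 - 1 = 3)
C = 5635876 (C = (-2374)² = 5635876)
C/z(-868, 763) = 5635876/3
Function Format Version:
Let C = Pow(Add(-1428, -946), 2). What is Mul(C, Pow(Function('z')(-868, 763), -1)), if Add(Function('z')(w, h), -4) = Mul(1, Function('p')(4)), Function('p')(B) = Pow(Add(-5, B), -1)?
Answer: Rational(5635876, 3) ≈ 1.8786e+6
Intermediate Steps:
Function('z')(w, h) = 3 (Function('z')(w, h) = Add(4, Mul(1, Pow(Add(-5, 4), -1))) = Add(4, Mul(1, Pow(-1, -1))) = Add(4, Mul(1, -1)) = Add(4, -1) = 3)
C = 5635876 (C = Pow(-2374, 2) = 5635876)
Mul(C, Pow(Function('z')(-868, 763), -1)) = Mul(5635876, Pow(3, -1)) = Mul(5635876, Rational(1, 3)) = Rational(5635876, 3)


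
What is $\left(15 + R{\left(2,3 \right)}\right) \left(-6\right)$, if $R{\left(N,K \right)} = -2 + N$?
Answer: $-90$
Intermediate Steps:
$\left(15 + R{\left(2,3 \right)}\right) \left(-6\right) = \left(15 + \left(-2 + 2\right)\right) \left(-6\right) = \left(15 + 0\right) \left(-6\right) = 15 \left(-6\right) = -90$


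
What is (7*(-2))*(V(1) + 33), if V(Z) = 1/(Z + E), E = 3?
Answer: -931/2 ≈ -465.50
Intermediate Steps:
V(Z) = 1/(3 + Z) (V(Z) = 1/(Z + 3) = 1/(3 + Z))
(7*(-2))*(V(1) + 33) = (7*(-2))*(1/(3 + 1) + 33) = -14*(1/4 + 33) = -14*133/4 = -931/2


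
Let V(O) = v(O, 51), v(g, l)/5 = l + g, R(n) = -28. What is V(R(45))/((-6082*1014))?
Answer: -115/6167148 ≈ -1.8647e-5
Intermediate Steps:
v(g, l) = 5*g + 5*l (v(g, l) = 5*(l + g) = 5*(g + l) = 5*g + 5*l)
V(O) = 255 + 5*O (V(O) = 5*O + 5*51 = 5*O + 255 = 255 + 5*O)
V(R(45))/((-6082*1014)) = (255 + 5*(-28))/((-6082*1014)) = (255 - 140)/(-6167148) = 115*(-1/6167148) = -115/6167148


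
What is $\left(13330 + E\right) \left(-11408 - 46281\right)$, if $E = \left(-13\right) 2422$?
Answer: $1047401484$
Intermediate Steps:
$E = -31486$
$\left(13330 + E\right) \left(-11408 - 46281\right) = \left(13330 - 31486\right) \left(-11408 - 46281\right) = \left(-18156\right) \left(-57689\right) = 1047401484$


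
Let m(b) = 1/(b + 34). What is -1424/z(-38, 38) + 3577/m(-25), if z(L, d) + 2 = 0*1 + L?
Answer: 161143/5 ≈ 32229.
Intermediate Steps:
z(L, d) = -2 + L (z(L, d) = -2 + (0*1 + L) = -2 + (0 + L) = -2 + L)
m(b) = 1/(34 + b)
-1424/z(-38, 38) + 3577/m(-25) = -1424/(-2 - 38) + 3577/(1/(34 - 25)) = -1424/(-40) + 3577/(1/9) = -1424*(-1/40) + 3577/(1/9) = 178/5 + 3577*9 = 178/5 + 32193 = 161143/5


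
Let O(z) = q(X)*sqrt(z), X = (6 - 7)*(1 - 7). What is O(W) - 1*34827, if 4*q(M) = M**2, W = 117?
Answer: -34827 + 27*sqrt(13) ≈ -34730.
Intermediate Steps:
X = 6 (X = -1*(-6) = 6)
q(M) = M**2/4
O(z) = 9*sqrt(z) (O(z) = ((1/4)*6**2)*sqrt(z) = ((1/4)*36)*sqrt(z) = 9*sqrt(z))
O(W) - 1*34827 = 9*sqrt(117) - 1*34827 = 9*(3*sqrt(13)) - 34827 = 27*sqrt(13) - 34827 = -34827 + 27*sqrt(13)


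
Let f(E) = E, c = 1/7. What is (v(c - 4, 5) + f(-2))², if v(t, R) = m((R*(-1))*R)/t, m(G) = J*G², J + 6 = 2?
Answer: 304362916/729 ≈ 4.1751e+5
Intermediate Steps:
c = ⅐ ≈ 0.14286
J = -4 (J = -6 + 2 = -4)
m(G) = -4*G²
v(t, R) = -4*R⁴/t (v(t, R) = (-4*R⁴)/t = -4*R⁴/t)
(v(c - 4, 5) + f(-2))² = (-4*5⁴/(⅐ - 4) - 2)² = (-4*625/(-27/7) - 2)² = (-4*625*(-7/27) - 2)² = (17500/27 - 2)² = (17446/27)² = 304362916/729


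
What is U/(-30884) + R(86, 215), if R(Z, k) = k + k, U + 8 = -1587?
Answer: 13281715/30884 ≈ 430.05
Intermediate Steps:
U = -1595 (U = -8 - 1587 = -1595)
R(Z, k) = 2*k
U/(-30884) + R(86, 215) = -1595/(-30884) + 2*215 = -1595*(-1/30884) + 430 = 1595/30884 + 430 = 13281715/30884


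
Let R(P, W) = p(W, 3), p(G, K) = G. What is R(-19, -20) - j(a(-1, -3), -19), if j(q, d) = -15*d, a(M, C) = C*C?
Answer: -305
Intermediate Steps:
a(M, C) = C²
R(P, W) = W
R(-19, -20) - j(a(-1, -3), -19) = -20 - (-15)*(-19) = -20 - 1*285 = -20 - 285 = -305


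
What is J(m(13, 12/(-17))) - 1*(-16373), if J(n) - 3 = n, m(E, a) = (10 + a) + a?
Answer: 278538/17 ≈ 16385.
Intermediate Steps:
m(E, a) = 10 + 2*a
J(n) = 3 + n
J(m(13, 12/(-17))) - 1*(-16373) = (3 + (10 + 2*(12/(-17)))) - 1*(-16373) = (3 + (10 + 2*(12*(-1/17)))) + 16373 = (3 + (10 + 2*(-12/17))) + 16373 = (3 + (10 - 24/17)) + 16373 = (3 + 146/17) + 16373 = 197/17 + 16373 = 278538/17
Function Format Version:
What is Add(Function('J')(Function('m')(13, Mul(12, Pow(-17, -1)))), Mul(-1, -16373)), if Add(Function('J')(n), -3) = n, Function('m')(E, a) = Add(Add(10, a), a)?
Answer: Rational(278538, 17) ≈ 16385.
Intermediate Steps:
Function('m')(E, a) = Add(10, Mul(2, a))
Function('J')(n) = Add(3, n)
Add(Function('J')(Function('m')(13, Mul(12, Pow(-17, -1)))), Mul(-1, -16373)) = Add(Add(3, Add(10, Mul(2, Mul(12, Pow(-17, -1))))), Mul(-1, -16373)) = Add(Add(3, Add(10, Mul(2, Mul(12, Rational(-1, 17))))), 16373) = Add(Add(3, Add(10, Mul(2, Rational(-12, 17)))), 16373) = Add(Add(3, Add(10, Rational(-24, 17))), 16373) = Add(Add(3, Rational(146, 17)), 16373) = Add(Rational(197, 17), 16373) = Rational(278538, 17)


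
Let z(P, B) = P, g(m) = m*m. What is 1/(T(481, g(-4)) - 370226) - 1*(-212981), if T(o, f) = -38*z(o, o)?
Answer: 82743970423/388504 ≈ 2.1298e+5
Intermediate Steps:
g(m) = m²
T(o, f) = -38*o
1/(T(481, g(-4)) - 370226) - 1*(-212981) = 1/(-38*481 - 370226) - 1*(-212981) = 1/(-18278 - 370226) + 212981 = 1/(-388504) + 212981 = -1/388504 + 212981 = 82743970423/388504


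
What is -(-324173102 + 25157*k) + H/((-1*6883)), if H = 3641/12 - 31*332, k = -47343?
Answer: 125147886113851/82596 ≈ 1.5152e+9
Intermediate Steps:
H = -119863/12 (H = 3641*(1/12) - 10292 = 3641/12 - 10292 = -119863/12 ≈ -9988.6)
-(-324173102 + 25157*k) + H/((-1*6883)) = -25157/(1/(-12886 - 47343)) - 119863/(12*((-1*6883))) = -25157/(1/(-60229)) - 119863/12/(-6883) = -25157/(-1/60229) - 119863/12*(-1/6883) = -25157*(-60229) + 119863/82596 = 1515180953 + 119863/82596 = 125147886113851/82596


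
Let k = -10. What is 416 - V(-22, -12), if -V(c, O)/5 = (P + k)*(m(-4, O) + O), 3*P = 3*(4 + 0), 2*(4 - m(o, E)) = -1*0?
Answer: 656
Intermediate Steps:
m(o, E) = 4 (m(o, E) = 4 - (-1)*0/2 = 4 - ½*0 = 4 + 0 = 4)
P = 4 (P = (3*(4 + 0))/3 = (3*4)/3 = (⅓)*12 = 4)
V(c, O) = 120 + 30*O (V(c, O) = -5*(4 - 10)*(4 + O) = -(-30)*(4 + O) = -5*(-24 - 6*O) = 120 + 30*O)
416 - V(-22, -12) = 416 - (120 + 30*(-12)) = 416 - (120 - 360) = 416 - 1*(-240) = 416 + 240 = 656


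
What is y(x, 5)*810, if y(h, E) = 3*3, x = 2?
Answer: 7290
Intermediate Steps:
y(h, E) = 9
y(x, 5)*810 = 9*810 = 7290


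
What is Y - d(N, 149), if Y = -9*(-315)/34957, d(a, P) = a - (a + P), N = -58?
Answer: 5211428/34957 ≈ 149.08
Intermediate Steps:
d(a, P) = -P (d(a, P) = a - (P + a) = a + (-P - a) = -P)
Y = 2835/34957 (Y = 2835*(1/34957) = 2835/34957 ≈ 0.081100)
Y - d(N, 149) = 2835/34957 - (-1)*149 = 2835/34957 - 1*(-149) = 2835/34957 + 149 = 5211428/34957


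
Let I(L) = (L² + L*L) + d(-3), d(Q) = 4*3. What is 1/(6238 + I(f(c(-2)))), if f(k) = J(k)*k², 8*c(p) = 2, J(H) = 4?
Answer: 8/50001 ≈ 0.00016000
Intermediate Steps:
d(Q) = 12
c(p) = ¼ (c(p) = (⅛)*2 = ¼)
f(k) = 4*k²
I(L) = 12 + 2*L² (I(L) = (L² + L*L) + 12 = (L² + L²) + 12 = 2*L² + 12 = 12 + 2*L²)
1/(6238 + I(f(c(-2)))) = 1/(6238 + (12 + 2*(4*(¼)²)²)) = 1/(6238 + (12 + 2*(4*(1/16))²)) = 1/(6238 + (12 + 2*(¼)²)) = 1/(6238 + (12 + 2*(1/16))) = 1/(6238 + (12 + ⅛)) = 1/(6238 + 97/8) = 1/(50001/8) = 8/50001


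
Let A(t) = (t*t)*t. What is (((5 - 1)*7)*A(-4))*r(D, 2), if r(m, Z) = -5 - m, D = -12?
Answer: -12544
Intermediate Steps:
A(t) = t**3 (A(t) = t**2*t = t**3)
(((5 - 1)*7)*A(-4))*r(D, 2) = (((5 - 1)*7)*(-4)**3)*(-5 - 1*(-12)) = ((4*7)*(-64))*(-5 + 12) = (28*(-64))*7 = -1792*7 = -12544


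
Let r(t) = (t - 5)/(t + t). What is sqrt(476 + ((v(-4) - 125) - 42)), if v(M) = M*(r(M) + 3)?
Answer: 3*sqrt(130)/2 ≈ 17.103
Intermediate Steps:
r(t) = (-5 + t)/(2*t) (r(t) = (-5 + t)/((2*t)) = (-5 + t)*(1/(2*t)) = (-5 + t)/(2*t))
v(M) = M*(3 + (-5 + M)/(2*M)) (v(M) = M*((-5 + M)/(2*M) + 3) = M*(3 + (-5 + M)/(2*M)))
sqrt(476 + ((v(-4) - 125) - 42)) = sqrt(476 + (((-5/2 + (7/2)*(-4)) - 125) - 42)) = sqrt(476 + (((-5/2 - 14) - 125) - 42)) = sqrt(476 + ((-33/2 - 125) - 42)) = sqrt(476 + (-283/2 - 42)) = sqrt(476 - 367/2) = sqrt(585/2) = 3*sqrt(130)/2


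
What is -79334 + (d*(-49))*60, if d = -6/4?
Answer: -74924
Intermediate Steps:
d = -3/2 (d = -6*¼ = -3/2 ≈ -1.5000)
-79334 + (d*(-49))*60 = -79334 - 3/2*(-49)*60 = -79334 + (147/2)*60 = -79334 + 4410 = -74924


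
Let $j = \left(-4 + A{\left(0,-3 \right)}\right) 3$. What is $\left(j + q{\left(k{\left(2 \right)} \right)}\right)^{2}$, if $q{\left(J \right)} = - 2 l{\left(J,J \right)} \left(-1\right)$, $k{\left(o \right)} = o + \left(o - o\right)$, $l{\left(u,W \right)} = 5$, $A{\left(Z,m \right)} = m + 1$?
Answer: $64$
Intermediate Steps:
$A{\left(Z,m \right)} = 1 + m$
$k{\left(o \right)} = o$ ($k{\left(o \right)} = o + 0 = o$)
$q{\left(J \right)} = 10$ ($q{\left(J \right)} = \left(-2\right) 5 \left(-1\right) = \left(-10\right) \left(-1\right) = 10$)
$j = -18$ ($j = \left(-4 + \left(1 - 3\right)\right) 3 = \left(-4 - 2\right) 3 = \left(-6\right) 3 = -18$)
$\left(j + q{\left(k{\left(2 \right)} \right)}\right)^{2} = \left(-18 + 10\right)^{2} = \left(-8\right)^{2} = 64$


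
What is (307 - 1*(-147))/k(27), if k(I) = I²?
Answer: 454/729 ≈ 0.62277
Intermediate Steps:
(307 - 1*(-147))/k(27) = (307 - 1*(-147))/(27²) = (307 + 147)/729 = 454*(1/729) = 454/729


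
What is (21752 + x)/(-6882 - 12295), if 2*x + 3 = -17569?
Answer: -12966/19177 ≈ -0.67612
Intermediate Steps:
x = -8786 (x = -3/2 + (½)*(-17569) = -3/2 - 17569/2 = -8786)
(21752 + x)/(-6882 - 12295) = (21752 - 8786)/(-6882 - 12295) = 12966/(-19177) = 12966*(-1/19177) = -12966/19177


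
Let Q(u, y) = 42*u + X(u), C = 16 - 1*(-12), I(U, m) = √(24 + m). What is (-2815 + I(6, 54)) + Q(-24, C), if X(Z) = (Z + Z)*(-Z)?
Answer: -4975 + √78 ≈ -4966.2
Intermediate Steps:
X(Z) = -2*Z² (X(Z) = (2*Z)*(-Z) = -2*Z²)
C = 28 (C = 16 + 12 = 28)
Q(u, y) = -2*u² + 42*u (Q(u, y) = 42*u - 2*u² = -2*u² + 42*u)
(-2815 + I(6, 54)) + Q(-24, C) = (-2815 + √(24 + 54)) + 2*(-24)*(21 - 1*(-24)) = (-2815 + √78) + 2*(-24)*(21 + 24) = (-2815 + √78) + 2*(-24)*45 = (-2815 + √78) - 2160 = -4975 + √78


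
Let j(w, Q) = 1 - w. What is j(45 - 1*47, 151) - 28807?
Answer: -28804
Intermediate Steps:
j(45 - 1*47, 151) - 28807 = (1 - (45 - 1*47)) - 28807 = (1 - (45 - 47)) - 28807 = (1 - 1*(-2)) - 28807 = (1 + 2) - 28807 = 3 - 28807 = -28804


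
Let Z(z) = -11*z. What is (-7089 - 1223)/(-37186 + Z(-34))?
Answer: 2078/9203 ≈ 0.22580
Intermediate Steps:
(-7089 - 1223)/(-37186 + Z(-34)) = (-7089 - 1223)/(-37186 - 11*(-34)) = -8312/(-37186 + 374) = -8312/(-36812) = -8312*(-1/36812) = 2078/9203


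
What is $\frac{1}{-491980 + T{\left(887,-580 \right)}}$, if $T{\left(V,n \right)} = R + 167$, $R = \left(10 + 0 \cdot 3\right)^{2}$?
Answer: $- \frac{1}{491713} \approx -2.0337 \cdot 10^{-6}$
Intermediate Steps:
$R = 100$ ($R = \left(10 + 0\right)^{2} = 10^{2} = 100$)
$T{\left(V,n \right)} = 267$ ($T{\left(V,n \right)} = 100 + 167 = 267$)
$\frac{1}{-491980 + T{\left(887,-580 \right)}} = \frac{1}{-491980 + 267} = \frac{1}{-491713} = - \frac{1}{491713}$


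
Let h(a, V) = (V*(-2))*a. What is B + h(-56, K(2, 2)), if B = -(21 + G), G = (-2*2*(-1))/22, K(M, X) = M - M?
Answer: -233/11 ≈ -21.182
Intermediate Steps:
K(M, X) = 0
G = 2/11 (G = -4*(-1)*(1/22) = 4*(1/22) = 2/11 ≈ 0.18182)
h(a, V) = -2*V*a (h(a, V) = (-2*V)*a = -2*V*a)
B = -233/11 (B = -(21 + 2/11) = -1*233/11 = -233/11 ≈ -21.182)
B + h(-56, K(2, 2)) = -233/11 - 2*0*(-56) = -233/11 + 0 = -233/11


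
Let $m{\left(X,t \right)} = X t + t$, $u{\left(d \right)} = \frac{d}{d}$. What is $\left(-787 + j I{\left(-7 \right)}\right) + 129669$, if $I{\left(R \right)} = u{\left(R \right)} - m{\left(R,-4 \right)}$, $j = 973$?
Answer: $106503$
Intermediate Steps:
$u{\left(d \right)} = 1$
$m{\left(X,t \right)} = t + X t$
$I{\left(R \right)} = 5 + 4 R$ ($I{\left(R \right)} = 1 - - 4 \left(1 + R\right) = 1 - \left(-4 - 4 R\right) = 1 + \left(4 + 4 R\right) = 5 + 4 R$)
$\left(-787 + j I{\left(-7 \right)}\right) + 129669 = \left(-787 + 973 \left(5 + 4 \left(-7\right)\right)\right) + 129669 = \left(-787 + 973 \left(5 - 28\right)\right) + 129669 = \left(-787 + 973 \left(-23\right)\right) + 129669 = \left(-787 - 22379\right) + 129669 = -23166 + 129669 = 106503$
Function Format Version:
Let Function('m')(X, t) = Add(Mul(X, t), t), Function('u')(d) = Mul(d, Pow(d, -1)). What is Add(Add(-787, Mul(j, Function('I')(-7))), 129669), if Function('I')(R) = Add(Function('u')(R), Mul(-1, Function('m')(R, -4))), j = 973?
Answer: 106503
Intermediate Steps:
Function('u')(d) = 1
Function('m')(X, t) = Add(t, Mul(X, t))
Function('I')(R) = Add(5, Mul(4, R)) (Function('I')(R) = Add(1, Mul(-1, Mul(-4, Add(1, R)))) = Add(1, Mul(-1, Add(-4, Mul(-4, R)))) = Add(1, Add(4, Mul(4, R))) = Add(5, Mul(4, R)))
Add(Add(-787, Mul(j, Function('I')(-7))), 129669) = Add(Add(-787, Mul(973, Add(5, Mul(4, -7)))), 129669) = Add(Add(-787, Mul(973, Add(5, -28))), 129669) = Add(Add(-787, Mul(973, -23)), 129669) = Add(Add(-787, -22379), 129669) = Add(-23166, 129669) = 106503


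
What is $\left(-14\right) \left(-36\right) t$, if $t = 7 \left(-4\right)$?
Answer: $-14112$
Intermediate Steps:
$t = -28$
$\left(-14\right) \left(-36\right) t = \left(-14\right) \left(-36\right) \left(-28\right) = 504 \left(-28\right) = -14112$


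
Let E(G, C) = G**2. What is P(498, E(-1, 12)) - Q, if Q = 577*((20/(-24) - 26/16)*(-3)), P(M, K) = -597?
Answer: -38819/8 ≈ -4852.4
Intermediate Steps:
Q = 34043/8 (Q = 577*((20*(-1/24) - 26*1/16)*(-3)) = 577*((-5/6 - 13/8)*(-3)) = 577*(-59/24*(-3)) = 577*(59/8) = 34043/8 ≈ 4255.4)
P(498, E(-1, 12)) - Q = -597 - 1*34043/8 = -597 - 34043/8 = -38819/8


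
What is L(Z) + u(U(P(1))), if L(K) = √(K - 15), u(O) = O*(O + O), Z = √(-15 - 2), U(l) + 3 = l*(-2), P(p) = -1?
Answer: 2 + √(-15 + I*√17) ≈ 2.5274 + 3.9087*I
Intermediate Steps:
U(l) = -3 - 2*l (U(l) = -3 + l*(-2) = -3 - 2*l)
Z = I*√17 (Z = √(-17) = I*√17 ≈ 4.1231*I)
u(O) = 2*O² (u(O) = O*(2*O) = 2*O²)
L(K) = √(-15 + K)
L(Z) + u(U(P(1))) = √(-15 + I*√17) + 2*(-3 - 2*(-1))² = √(-15 + I*√17) + 2*(-3 + 2)² = √(-15 + I*√17) + 2*(-1)² = √(-15 + I*√17) + 2*1 = √(-15 + I*√17) + 2 = 2 + √(-15 + I*√17)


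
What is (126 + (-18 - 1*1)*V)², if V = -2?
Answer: 26896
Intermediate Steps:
(126 + (-18 - 1*1)*V)² = (126 + (-18 - 1*1)*(-2))² = (126 + (-18 - 1)*(-2))² = (126 - 19*(-2))² = (126 + 38)² = 164² = 26896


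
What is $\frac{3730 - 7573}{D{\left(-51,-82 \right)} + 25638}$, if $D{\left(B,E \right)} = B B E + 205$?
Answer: $\frac{549}{26777} \approx 0.020503$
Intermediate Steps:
$D{\left(B,E \right)} = 205 + E B^{2}$ ($D{\left(B,E \right)} = B^{2} E + 205 = E B^{2} + 205 = 205 + E B^{2}$)
$\frac{3730 - 7573}{D{\left(-51,-82 \right)} + 25638} = \frac{3730 - 7573}{\left(205 - 82 \left(-51\right)^{2}\right) + 25638} = - \frac{3843}{\left(205 - 213282\right) + 25638} = - \frac{3843}{-213077 + 25638} = - \frac{3843}{-187439} = \left(-3843\right) \left(- \frac{1}{187439}\right) = \frac{549}{26777}$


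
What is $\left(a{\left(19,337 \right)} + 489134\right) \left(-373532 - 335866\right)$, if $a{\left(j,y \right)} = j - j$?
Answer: $-346990681332$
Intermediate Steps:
$a{\left(j,y \right)} = 0$
$\left(a{\left(19,337 \right)} + 489134\right) \left(-373532 - 335866\right) = \left(0 + 489134\right) \left(-373532 - 335866\right) = 489134 \left(-709398\right) = -346990681332$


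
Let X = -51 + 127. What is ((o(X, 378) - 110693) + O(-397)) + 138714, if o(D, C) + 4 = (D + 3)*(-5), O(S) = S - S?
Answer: 27622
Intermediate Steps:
O(S) = 0
X = 76
o(D, C) = -19 - 5*D (o(D, C) = -4 + (D + 3)*(-5) = -4 + (3 + D)*(-5) = -4 + (-15 - 5*D) = -19 - 5*D)
((o(X, 378) - 110693) + O(-397)) + 138714 = (((-19 - 5*76) - 110693) + 0) + 138714 = (((-19 - 380) - 110693) + 0) + 138714 = ((-399 - 110693) + 0) + 138714 = (-111092 + 0) + 138714 = -111092 + 138714 = 27622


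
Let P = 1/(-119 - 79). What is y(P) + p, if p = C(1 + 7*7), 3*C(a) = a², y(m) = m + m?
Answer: 82499/99 ≈ 833.32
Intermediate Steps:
P = -1/198 (P = 1/(-198) = -1/198 ≈ -0.0050505)
y(m) = 2*m
C(a) = a²/3
p = 2500/3 (p = (1 + 7*7)²/3 = (1 + 49)²/3 = (⅓)*50² = (⅓)*2500 = 2500/3 ≈ 833.33)
y(P) + p = 2*(-1/198) + 2500/3 = -1/99 + 2500/3 = 82499/99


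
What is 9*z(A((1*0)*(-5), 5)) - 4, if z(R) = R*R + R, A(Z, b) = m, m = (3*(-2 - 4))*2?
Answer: 11336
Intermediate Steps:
m = -36 (m = (3*(-6))*2 = -18*2 = -36)
A(Z, b) = -36
z(R) = R + R² (z(R) = R² + R = R + R²)
9*z(A((1*0)*(-5), 5)) - 4 = 9*(-36*(1 - 36)) - 4 = 9*(-36*(-35)) - 4 = 9*1260 - 4 = 11340 - 4 = 11336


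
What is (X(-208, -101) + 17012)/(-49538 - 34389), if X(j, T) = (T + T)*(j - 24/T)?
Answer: -58980/83927 ≈ -0.70275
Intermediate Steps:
X(j, T) = 2*T*(j - 24/T) (X(j, T) = (2*T)*(j - 24/T) = 2*T*(j - 24/T))
(X(-208, -101) + 17012)/(-49538 - 34389) = ((-48 + 2*(-101)*(-208)) + 17012)/(-49538 - 34389) = ((-48 + 42016) + 17012)/(-83927) = (41968 + 17012)*(-1/83927) = 58980*(-1/83927) = -58980/83927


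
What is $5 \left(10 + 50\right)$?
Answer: $300$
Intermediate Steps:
$5 \left(10 + 50\right) = 5 \cdot 60 = 300$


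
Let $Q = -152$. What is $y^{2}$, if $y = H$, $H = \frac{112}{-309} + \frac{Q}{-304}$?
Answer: $\frac{7225}{381924} \approx 0.018917$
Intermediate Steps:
$H = \frac{85}{618}$ ($H = \frac{112}{-309} - \frac{152}{-304} = 112 \left(- \frac{1}{309}\right) - - \frac{1}{2} = - \frac{112}{309} + \frac{1}{2} = \frac{85}{618} \approx 0.13754$)
$y = \frac{85}{618} \approx 0.13754$
$y^{2} = \left(\frac{85}{618}\right)^{2} = \frac{7225}{381924}$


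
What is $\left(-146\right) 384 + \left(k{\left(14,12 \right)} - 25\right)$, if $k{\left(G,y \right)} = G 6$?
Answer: $-56005$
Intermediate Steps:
$k{\left(G,y \right)} = 6 G$
$\left(-146\right) 384 + \left(k{\left(14,12 \right)} - 25\right) = \left(-146\right) 384 + \left(6 \cdot 14 - 25\right) = -56064 + \left(84 - 25\right) = -56064 + 59 = -56005$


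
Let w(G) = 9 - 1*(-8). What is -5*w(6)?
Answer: -85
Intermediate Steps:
w(G) = 17 (w(G) = 9 + 8 = 17)
-5*w(6) = -5*17 = -85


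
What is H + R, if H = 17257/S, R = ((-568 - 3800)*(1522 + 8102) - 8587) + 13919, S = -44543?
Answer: -1872244756157/44543 ≈ -4.2032e+7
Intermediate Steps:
R = -42032300 (R = (-4368*9624 - 8587) + 13919 = (-42037632 - 8587) + 13919 = -42046219 + 13919 = -42032300)
H = -17257/44543 (H = 17257/(-44543) = 17257*(-1/44543) = -17257/44543 ≈ -0.38742)
H + R = -17257/44543 - 42032300 = -1872244756157/44543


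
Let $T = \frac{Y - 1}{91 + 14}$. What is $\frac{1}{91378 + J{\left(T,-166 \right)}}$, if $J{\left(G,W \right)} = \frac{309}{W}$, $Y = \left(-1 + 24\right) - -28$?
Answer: $\frac{166}{15168439} \approx 1.0944 \cdot 10^{-5}$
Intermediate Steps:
$Y = 51$ ($Y = 23 + 28 = 51$)
$T = \frac{10}{21}$ ($T = \frac{51 - 1}{91 + 14} = \frac{50}{105} = 50 \cdot \frac{1}{105} = \frac{10}{21} \approx 0.47619$)
$\frac{1}{91378 + J{\left(T,-166 \right)}} = \frac{1}{91378 + \frac{309}{-166}} = \frac{1}{91378 + 309 \left(- \frac{1}{166}\right)} = \frac{1}{91378 - \frac{309}{166}} = \frac{1}{\frac{15168439}{166}} = \frac{166}{15168439}$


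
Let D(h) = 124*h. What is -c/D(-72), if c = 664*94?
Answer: 3901/558 ≈ 6.9910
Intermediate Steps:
c = 62416
-c/D(-72) = -62416/(124*(-72)) = -62416/(-8928) = -62416*(-1)/8928 = -1*(-3901/558) = 3901/558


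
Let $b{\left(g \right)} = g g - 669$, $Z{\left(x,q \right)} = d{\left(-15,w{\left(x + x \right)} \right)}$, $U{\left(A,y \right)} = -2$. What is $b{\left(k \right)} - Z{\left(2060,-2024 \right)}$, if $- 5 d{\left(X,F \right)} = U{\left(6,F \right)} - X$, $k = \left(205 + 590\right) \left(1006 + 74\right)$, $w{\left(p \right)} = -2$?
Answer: $\frac{3685969796668}{5} \approx 7.3719 \cdot 10^{11}$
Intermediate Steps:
$k = 858600$ ($k = 795 \cdot 1080 = 858600$)
$d{\left(X,F \right)} = \frac{2}{5} + \frac{X}{5}$ ($d{\left(X,F \right)} = - \frac{-2 - X}{5} = \frac{2}{5} + \frac{X}{5}$)
$Z{\left(x,q \right)} = - \frac{13}{5}$ ($Z{\left(x,q \right)} = \frac{2}{5} + \frac{1}{5} \left(-15\right) = \frac{2}{5} - 3 = - \frac{13}{5}$)
$b{\left(g \right)} = -669 + g^{2}$ ($b{\left(g \right)} = g^{2} - 669 = -669 + g^{2}$)
$b{\left(k \right)} - Z{\left(2060,-2024 \right)} = \left(-669 + 858600^{2}\right) - - \frac{13}{5} = \left(-669 + 737193960000\right) + \frac{13}{5} = 737193959331 + \frac{13}{5} = \frac{3685969796668}{5}$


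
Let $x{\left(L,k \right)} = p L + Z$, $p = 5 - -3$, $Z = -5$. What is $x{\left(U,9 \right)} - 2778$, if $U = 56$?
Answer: $-2335$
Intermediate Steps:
$p = 8$ ($p = 5 + 3 = 8$)
$x{\left(L,k \right)} = -5 + 8 L$ ($x{\left(L,k \right)} = 8 L - 5 = -5 + 8 L$)
$x{\left(U,9 \right)} - 2778 = \left(-5 + 8 \cdot 56\right) - 2778 = \left(-5 + 448\right) - 2778 = 443 - 2778 = -2335$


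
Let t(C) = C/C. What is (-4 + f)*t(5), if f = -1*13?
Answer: -17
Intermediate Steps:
f = -13
t(C) = 1
(-4 + f)*t(5) = (-4 - 13)*1 = -17*1 = -17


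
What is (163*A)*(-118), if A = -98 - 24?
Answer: 2346548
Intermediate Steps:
A = -122
(163*A)*(-118) = (163*(-122))*(-118) = -19886*(-118) = 2346548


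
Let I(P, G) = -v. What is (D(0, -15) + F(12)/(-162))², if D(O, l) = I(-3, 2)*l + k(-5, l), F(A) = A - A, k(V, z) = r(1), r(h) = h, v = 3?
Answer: 2116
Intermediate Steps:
k(V, z) = 1
I(P, G) = -3 (I(P, G) = -1*3 = -3)
F(A) = 0
D(O, l) = 1 - 3*l (D(O, l) = -3*l + 1 = 1 - 3*l)
(D(0, -15) + F(12)/(-162))² = ((1 - 3*(-15)) + 0/(-162))² = ((1 + 45) + 0*(-1/162))² = (46 + 0)² = 46² = 2116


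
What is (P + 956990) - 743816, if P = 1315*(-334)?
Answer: -226036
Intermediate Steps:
P = -439210
(P + 956990) - 743816 = (-439210 + 956990) - 743816 = 517780 - 743816 = -226036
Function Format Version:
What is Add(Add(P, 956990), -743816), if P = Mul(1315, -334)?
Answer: -226036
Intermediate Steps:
P = -439210
Add(Add(P, 956990), -743816) = Add(Add(-439210, 956990), -743816) = Add(517780, -743816) = -226036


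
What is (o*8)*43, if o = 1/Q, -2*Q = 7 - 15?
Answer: 86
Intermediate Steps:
Q = 4 (Q = -(7 - 15)/2 = -½*(-8) = 4)
o = ¼ (o = 1/4 = ¼ ≈ 0.25000)
(o*8)*43 = ((¼)*8)*43 = 2*43 = 86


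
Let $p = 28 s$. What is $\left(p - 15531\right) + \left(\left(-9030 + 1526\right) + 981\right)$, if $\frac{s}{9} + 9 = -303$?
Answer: $-100678$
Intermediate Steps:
$s = -2808$ ($s = -81 + 9 \left(-303\right) = -81 - 2727 = -2808$)
$p = -78624$ ($p = 28 \left(-2808\right) = -78624$)
$\left(p - 15531\right) + \left(\left(-9030 + 1526\right) + 981\right) = \left(-78624 - 15531\right) + \left(\left(-9030 + 1526\right) + 981\right) = -94155 + \left(-7504 + 981\right) = -94155 - 6523 = -100678$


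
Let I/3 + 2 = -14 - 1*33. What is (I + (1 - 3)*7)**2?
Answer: 25921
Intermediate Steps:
I = -147 (I = -6 + 3*(-14 - 1*33) = -6 + 3*(-14 - 33) = -6 + 3*(-47) = -6 - 141 = -147)
(I + (1 - 3)*7)**2 = (-147 + (1 - 3)*7)**2 = (-147 - 2*7)**2 = (-147 - 14)**2 = (-161)**2 = 25921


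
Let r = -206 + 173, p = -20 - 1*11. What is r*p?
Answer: 1023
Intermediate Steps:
p = -31 (p = -20 - 11 = -31)
r = -33
r*p = -33*(-31) = 1023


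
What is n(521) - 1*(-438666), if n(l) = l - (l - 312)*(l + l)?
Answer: 221409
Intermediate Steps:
n(l) = l - 2*l*(-312 + l) (n(l) = l - (-312 + l)*2*l = l - 2*l*(-312 + l))
n(521) - 1*(-438666) = 521*(625 - 2*521) - 1*(-438666) = 521*(625 - 1042) + 438666 = 521*(-417) + 438666 = -217257 + 438666 = 221409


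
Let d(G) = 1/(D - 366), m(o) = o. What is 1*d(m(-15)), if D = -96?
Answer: -1/462 ≈ -0.0021645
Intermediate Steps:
d(G) = -1/462 (d(G) = 1/(-96 - 366) = 1/(-462) = -1/462)
1*d(m(-15)) = 1*(-1/462) = -1/462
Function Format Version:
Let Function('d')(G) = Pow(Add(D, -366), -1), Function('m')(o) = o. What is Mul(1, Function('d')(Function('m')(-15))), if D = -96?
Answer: Rational(-1, 462) ≈ -0.0021645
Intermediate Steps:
Function('d')(G) = Rational(-1, 462) (Function('d')(G) = Pow(Add(-96, -366), -1) = Pow(-462, -1) = Rational(-1, 462))
Mul(1, Function('d')(Function('m')(-15))) = Mul(1, Rational(-1, 462)) = Rational(-1, 462)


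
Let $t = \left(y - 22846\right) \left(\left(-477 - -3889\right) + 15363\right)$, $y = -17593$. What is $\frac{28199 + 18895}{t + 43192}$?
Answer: $- \frac{47094}{759199033} \approx -6.2031 \cdot 10^{-5}$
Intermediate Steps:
$t = -759242225$ ($t = \left(-17593 - 22846\right) \left(\left(-477 - -3889\right) + 15363\right) = - 40439 \left(\left(-477 + 3889\right) + 15363\right) = - 40439 \left(3412 + 15363\right) = \left(-40439\right) 18775 = -759242225$)
$\frac{28199 + 18895}{t + 43192} = \frac{28199 + 18895}{-759242225 + 43192} = \frac{47094}{-759199033} = 47094 \left(- \frac{1}{759199033}\right) = - \frac{47094}{759199033}$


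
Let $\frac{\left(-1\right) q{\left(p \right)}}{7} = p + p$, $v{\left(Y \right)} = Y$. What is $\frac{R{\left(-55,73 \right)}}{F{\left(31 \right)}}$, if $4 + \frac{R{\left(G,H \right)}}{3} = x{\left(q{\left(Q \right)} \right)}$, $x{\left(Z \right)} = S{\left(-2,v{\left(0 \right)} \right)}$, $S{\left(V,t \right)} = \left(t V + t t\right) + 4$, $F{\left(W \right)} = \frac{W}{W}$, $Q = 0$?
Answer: $0$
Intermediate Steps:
$q{\left(p \right)} = - 14 p$ ($q{\left(p \right)} = - 7 \left(p + p\right) = - 7 \cdot 2 p = - 14 p$)
$F{\left(W \right)} = 1$
$S{\left(V,t \right)} = 4 + t^{2} + V t$ ($S{\left(V,t \right)} = \left(V t + t^{2}\right) + 4 = \left(t^{2} + V t\right) + 4 = 4 + t^{2} + V t$)
$x{\left(Z \right)} = 4$ ($x{\left(Z \right)} = 4 + 0^{2} - 0 = 4 + 0 + 0 = 4$)
$R{\left(G,H \right)} = 0$ ($R{\left(G,H \right)} = -12 + 3 \cdot 4 = -12 + 12 = 0$)
$\frac{R{\left(-55,73 \right)}}{F{\left(31 \right)}} = \frac{0}{1} = 0 \cdot 1 = 0$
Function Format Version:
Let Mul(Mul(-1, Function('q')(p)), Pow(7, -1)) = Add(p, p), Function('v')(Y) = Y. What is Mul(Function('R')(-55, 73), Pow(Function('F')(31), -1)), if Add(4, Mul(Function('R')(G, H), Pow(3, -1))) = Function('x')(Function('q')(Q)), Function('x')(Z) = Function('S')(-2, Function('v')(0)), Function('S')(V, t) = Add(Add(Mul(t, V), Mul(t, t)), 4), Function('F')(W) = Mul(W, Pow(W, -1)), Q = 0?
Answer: 0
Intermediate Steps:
Function('q')(p) = Mul(-14, p) (Function('q')(p) = Mul(-7, Add(p, p)) = Mul(-7, Mul(2, p)) = Mul(-14, p))
Function('F')(W) = 1
Function('S')(V, t) = Add(4, Pow(t, 2), Mul(V, t)) (Function('S')(V, t) = Add(Add(Mul(V, t), Pow(t, 2)), 4) = Add(Add(Pow(t, 2), Mul(V, t)), 4) = Add(4, Pow(t, 2), Mul(V, t)))
Function('x')(Z) = 4 (Function('x')(Z) = Add(4, Pow(0, 2), Mul(-2, 0)) = Add(4, 0, 0) = 4)
Function('R')(G, H) = 0 (Function('R')(G, H) = Add(-12, Mul(3, 4)) = Add(-12, 12) = 0)
Mul(Function('R')(-55, 73), Pow(Function('F')(31), -1)) = Mul(0, Pow(1, -1)) = Mul(0, 1) = 0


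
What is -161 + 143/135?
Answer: -21592/135 ≈ -159.94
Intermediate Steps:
-161 + 143/135 = -21592/135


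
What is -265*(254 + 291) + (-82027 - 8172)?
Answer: -234624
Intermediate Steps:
-265*(254 + 291) + (-82027 - 8172) = -265*545 - 90199 = -144425 - 90199 = -234624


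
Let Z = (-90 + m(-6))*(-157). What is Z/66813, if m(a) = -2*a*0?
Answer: 4710/22271 ≈ 0.21149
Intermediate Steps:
m(a) = 0
Z = 14130 (Z = (-90 + 0)*(-157) = -90*(-157) = 14130)
Z/66813 = 14130/66813 = 14130*(1/66813) = 4710/22271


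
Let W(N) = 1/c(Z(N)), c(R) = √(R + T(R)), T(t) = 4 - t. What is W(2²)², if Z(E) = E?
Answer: ¼ ≈ 0.25000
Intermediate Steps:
c(R) = 2 (c(R) = √(R + (4 - R)) = √4 = 2)
W(N) = ½ (W(N) = 1/2 = ½)
W(2²)² = (½)² = ¼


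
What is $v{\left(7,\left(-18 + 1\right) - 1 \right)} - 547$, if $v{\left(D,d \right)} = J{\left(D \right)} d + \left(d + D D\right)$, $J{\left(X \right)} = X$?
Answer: $-642$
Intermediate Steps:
$v{\left(D,d \right)} = d + D^{2} + D d$ ($v{\left(D,d \right)} = D d + \left(d + D D\right) = D d + \left(d + D^{2}\right) = d + D^{2} + D d$)
$v{\left(7,\left(-18 + 1\right) - 1 \right)} - 547 = \left(\left(\left(-18 + 1\right) - 1\right) + 7^{2} + 7 \left(\left(-18 + 1\right) - 1\right)\right) - 547 = \left(\left(-17 - 1\right) + 49 + 7 \left(-17 - 1\right)\right) - 547 = \left(-18 + 49 + 7 \left(-18\right)\right) - 547 = \left(-18 + 49 - 126\right) - 547 = -95 - 547 = -642$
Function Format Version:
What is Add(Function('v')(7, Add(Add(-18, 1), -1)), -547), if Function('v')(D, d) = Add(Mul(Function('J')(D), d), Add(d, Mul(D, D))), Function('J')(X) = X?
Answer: -642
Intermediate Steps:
Function('v')(D, d) = Add(d, Pow(D, 2), Mul(D, d)) (Function('v')(D, d) = Add(Mul(D, d), Add(d, Mul(D, D))) = Add(Mul(D, d), Add(d, Pow(D, 2))) = Add(d, Pow(D, 2), Mul(D, d)))
Add(Function('v')(7, Add(Add(-18, 1), -1)), -547) = Add(Add(Add(Add(-18, 1), -1), Pow(7, 2), Mul(7, Add(Add(-18, 1), -1))), -547) = Add(Add(Add(-17, -1), 49, Mul(7, Add(-17, -1))), -547) = Add(Add(-18, 49, Mul(7, -18)), -547) = Add(Add(-18, 49, -126), -547) = Add(-95, -547) = -642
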